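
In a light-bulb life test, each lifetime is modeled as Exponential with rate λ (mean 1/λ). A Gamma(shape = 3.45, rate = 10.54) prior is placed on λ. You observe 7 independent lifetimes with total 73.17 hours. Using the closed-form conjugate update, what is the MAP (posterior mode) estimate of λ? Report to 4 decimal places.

With a Gamma(shape α, rate β) prior on the exponential rate λ, the posterior after n observations with total T = Σxᵢ is Gamma(α+n, β+T).
Posterior: Gamma(3.45+7, 10.54+73.17) = Gamma(10.45, 83.71).
Mode = (α−1)/β = 0.1129.

0.1129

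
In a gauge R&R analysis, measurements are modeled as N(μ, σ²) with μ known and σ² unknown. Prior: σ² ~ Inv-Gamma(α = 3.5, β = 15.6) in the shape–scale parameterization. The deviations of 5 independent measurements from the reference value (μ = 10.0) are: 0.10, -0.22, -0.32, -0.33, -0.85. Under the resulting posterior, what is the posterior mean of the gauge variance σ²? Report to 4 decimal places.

With known mean μ and an Inverse-Gamma(α, β) prior on σ², the Normal likelihood is conjugate: posterior is Inv-Gamma(α + n/2, β + Σ(xᵢ−μ)²/2).
Σ(xᵢ−μ)² = (0.10)² + (-0.22)² + (-0.32)² + (-0.33)² + (-0.85)² = 0.9922.
Posterior: Inv-Gamma(3.5 + 5/2, 15.6 + 0.9922/2) = Inv-Gamma(6.00, 16.09610).
E[σ²|data] = β/(α−1) = 16.09610/5.00 = 3.2192.

3.2192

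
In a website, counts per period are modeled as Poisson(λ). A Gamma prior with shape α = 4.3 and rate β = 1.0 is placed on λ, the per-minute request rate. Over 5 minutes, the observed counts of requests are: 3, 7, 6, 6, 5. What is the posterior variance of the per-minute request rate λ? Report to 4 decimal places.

With a Gamma(shape α, rate β) prior, the Poisson likelihood is conjugate: the posterior is Gamma(α + ΣXᵢ, β + n).
Sum of counts S = 27 over n = 5 minutes.
Posterior: Gamma(α+S, β+n) = Gamma(4.3+27, 1.0+5) = Gamma(31.3, 6.0).
Var = α/β² = 31.3/6.0² = 0.8694.

0.8694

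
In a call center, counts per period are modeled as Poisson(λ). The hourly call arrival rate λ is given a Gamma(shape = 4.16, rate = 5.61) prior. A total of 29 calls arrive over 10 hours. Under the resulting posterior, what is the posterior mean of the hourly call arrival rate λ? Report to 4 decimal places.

With a Gamma(shape α, rate β) prior, the Poisson likelihood is conjugate: the posterior is Gamma(α + ΣXᵢ, β + n).
Posterior: Gamma(α+S, β+n) = Gamma(4.16+29, 5.61+10) = Gamma(33.16, 15.61).
Posterior mean = α/β = 33.16/15.61 = 2.1243.

2.1243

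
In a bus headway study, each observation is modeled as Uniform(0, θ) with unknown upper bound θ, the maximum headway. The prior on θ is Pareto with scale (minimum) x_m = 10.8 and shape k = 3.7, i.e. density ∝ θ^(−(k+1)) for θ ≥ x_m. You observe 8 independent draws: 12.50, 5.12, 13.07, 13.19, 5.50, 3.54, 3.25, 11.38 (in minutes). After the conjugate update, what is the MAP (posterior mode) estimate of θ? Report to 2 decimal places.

A Pareto(scale x_m, shape k) prior on the upper bound θ of Uniform(0, θ) is conjugate: posterior is Pareto(max(x_m, max xᵢ), k + n).
Sample maximum = 13.19; prior scale x_m = 10.8 → posterior scale = max = 13.19.
Posterior shape = 3.7 + 8 = 11.7.
The Pareto density is decreasing on [x_m, ∞), so the mode is x_m = 13.19.

13.19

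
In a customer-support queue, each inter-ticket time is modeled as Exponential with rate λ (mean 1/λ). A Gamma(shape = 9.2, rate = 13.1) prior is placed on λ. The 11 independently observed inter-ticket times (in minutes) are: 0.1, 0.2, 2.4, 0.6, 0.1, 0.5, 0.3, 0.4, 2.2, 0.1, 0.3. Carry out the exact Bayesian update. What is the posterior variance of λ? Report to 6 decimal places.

With a Gamma(shape α, rate β) prior on the exponential rate λ, the posterior after n observations with total T = Σxᵢ is Gamma(α+n, β+T).
Sum of observations T = 7.2 minutes; n = 11.
Posterior: Gamma(9.2+11, 13.1+7.2) = Gamma(20.2, 20.3).
Var = α/β² = 0.049018.

0.049018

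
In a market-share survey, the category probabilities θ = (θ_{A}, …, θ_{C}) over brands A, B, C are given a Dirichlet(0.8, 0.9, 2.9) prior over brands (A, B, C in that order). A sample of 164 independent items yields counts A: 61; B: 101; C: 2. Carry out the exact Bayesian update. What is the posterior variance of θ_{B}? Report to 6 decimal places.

0.001410

The Dirichlet prior is conjugate to the Multinomial likelihood: each posterior αⱼ = prior αⱼ + observed count nⱼ.
Posterior concentration: (61.8, 101.9, 4.9), total = 168.6.
Var[θ_j] = α_j(Σα−α_j)/((Σα)²(Σα+1)) = 101.9·66.7/(168.6²·169.6) = 0.001410.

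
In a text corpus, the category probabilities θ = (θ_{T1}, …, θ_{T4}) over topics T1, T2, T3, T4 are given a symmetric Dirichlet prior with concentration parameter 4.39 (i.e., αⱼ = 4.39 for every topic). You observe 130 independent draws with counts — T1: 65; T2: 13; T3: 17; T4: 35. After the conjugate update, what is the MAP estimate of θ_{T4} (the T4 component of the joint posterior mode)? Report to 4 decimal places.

0.2674

The Dirichlet prior is conjugate to the Multinomial likelihood: each posterior αⱼ = prior αⱼ + observed count nⱼ.
Posterior concentration: (69.39, 17.39, 21.39, 39.39), total = 147.56.
Joint mode component: (α_{T4}−1)/(Σα−K) = 38.39/143.56 = 0.2674.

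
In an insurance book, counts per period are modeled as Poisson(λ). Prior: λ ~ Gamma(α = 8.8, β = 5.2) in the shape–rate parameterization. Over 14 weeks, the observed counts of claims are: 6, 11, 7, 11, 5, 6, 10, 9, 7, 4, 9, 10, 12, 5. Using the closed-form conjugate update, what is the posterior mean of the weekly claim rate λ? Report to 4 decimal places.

6.2917

With a Gamma(shape α, rate β) prior, the Poisson likelihood is conjugate: the posterior is Gamma(α + ΣXᵢ, β + n).
Sum of counts S = 112 over n = 14 weeks.
Posterior: Gamma(α+S, β+n) = Gamma(8.8+112, 5.2+14) = Gamma(120.8, 19.2).
Posterior mean = α/β = 120.8/19.2 = 6.2917.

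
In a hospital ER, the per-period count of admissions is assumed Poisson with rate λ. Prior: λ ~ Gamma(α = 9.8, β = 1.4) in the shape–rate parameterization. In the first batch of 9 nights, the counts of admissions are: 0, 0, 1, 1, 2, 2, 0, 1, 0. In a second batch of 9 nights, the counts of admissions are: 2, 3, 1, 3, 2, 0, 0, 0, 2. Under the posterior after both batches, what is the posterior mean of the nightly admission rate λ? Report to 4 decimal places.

With a Gamma(shape α, rate β) prior, the Poisson likelihood is conjugate: the posterior is Gamma(α + ΣXᵢ, β + n).
Batch 1: sum of counts S = 7 over n = 9 nights.
After batch 1: Gamma(α+S, β+n) = Gamma(9.8+7, 1.4+9) = Gamma(16.8, 10.4).
Batch 2: sum of counts S = 13 over n = 9 nights.
After batch 2: Gamma(α+S, β+n) = Gamma(16.8+13, 10.4+9) = Gamma(29.8, 19.4).
Posterior mean = α/β = 29.8/19.4 = 1.5361.

1.5361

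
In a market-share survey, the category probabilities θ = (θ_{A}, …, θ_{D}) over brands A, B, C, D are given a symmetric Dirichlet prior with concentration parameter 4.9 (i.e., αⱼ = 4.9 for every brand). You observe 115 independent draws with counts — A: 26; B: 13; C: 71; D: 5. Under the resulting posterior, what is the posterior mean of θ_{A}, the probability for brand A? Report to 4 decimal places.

The Dirichlet prior is conjugate to the Multinomial likelihood: each posterior αⱼ = prior αⱼ + observed count nⱼ.
Posterior concentration: (30.9, 17.9, 75.9, 9.9), total = 134.6.
E[θ_{A}|data] = α_{A}/Σα = 30.9/134.6 = 0.2296.

0.2296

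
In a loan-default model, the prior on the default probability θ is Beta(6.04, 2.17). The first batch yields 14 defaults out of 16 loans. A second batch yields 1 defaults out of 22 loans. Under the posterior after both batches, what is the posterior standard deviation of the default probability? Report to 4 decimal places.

0.0725

The Beta prior is conjugate to a Binomial/Bernoulli likelihood; the update adds successes to α and failures to β.
After batch 1: Beta(6.04+14, 2.17+2) = Beta(20.04, 4.17).
After batch 2: Beta(20.04+1, 4.17+21) = Beta(21.04, 25.17).
Var = αβ/((α+β)²(α+β+1)) = 21.04·25.17/(46.21²·47.21) = 0.00525319; SD = √0.00525319 = 0.0725.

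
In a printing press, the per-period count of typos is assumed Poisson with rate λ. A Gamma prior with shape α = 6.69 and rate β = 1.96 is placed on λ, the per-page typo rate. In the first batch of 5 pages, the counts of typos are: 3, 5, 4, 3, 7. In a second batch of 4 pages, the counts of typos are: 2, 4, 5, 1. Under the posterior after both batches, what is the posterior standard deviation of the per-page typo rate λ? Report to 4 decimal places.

With a Gamma(shape α, rate β) prior, the Poisson likelihood is conjugate: the posterior is Gamma(α + ΣXᵢ, β + n).
Batch 1: sum of counts S = 22 over n = 5 pages.
After batch 1: Gamma(α+S, β+n) = Gamma(6.69+22, 1.96+5) = Gamma(28.69, 6.96).
Batch 2: sum of counts S = 12 over n = 4 pages.
After batch 2: Gamma(α+S, β+n) = Gamma(28.69+12, 6.96+4) = Gamma(40.69, 10.96).
SD = √α/β = √40.69/10.96 = 0.5820.

0.5820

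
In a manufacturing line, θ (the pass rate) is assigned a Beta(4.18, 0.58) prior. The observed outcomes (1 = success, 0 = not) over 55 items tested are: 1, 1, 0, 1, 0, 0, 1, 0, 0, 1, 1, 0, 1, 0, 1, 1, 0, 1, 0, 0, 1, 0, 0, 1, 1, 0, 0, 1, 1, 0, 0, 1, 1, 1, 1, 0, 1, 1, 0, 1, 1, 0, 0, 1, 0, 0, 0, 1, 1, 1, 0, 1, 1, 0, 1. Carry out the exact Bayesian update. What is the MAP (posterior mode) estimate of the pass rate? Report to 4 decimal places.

The Beta prior is conjugate to a Binomial/Bernoulli likelihood; the update adds successes to α and failures to β.
Posterior: Beta(α+k, β+n−k) = Beta(4.18+30, 0.58+25) = Beta(34.18, 25.58).
Mode of Beta(a,b) for a,b>1 is (a−1)/(a+b−2) = 33.18/57.76 = 0.5744.

0.5744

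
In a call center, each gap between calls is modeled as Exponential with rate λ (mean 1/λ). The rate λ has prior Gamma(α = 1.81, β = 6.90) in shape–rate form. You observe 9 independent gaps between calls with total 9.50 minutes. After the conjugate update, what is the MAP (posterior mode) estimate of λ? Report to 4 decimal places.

With a Gamma(shape α, rate β) prior on the exponential rate λ, the posterior after n observations with total T = Σxᵢ is Gamma(α+n, β+T).
Posterior: Gamma(1.81+9, 6.90+9.50) = Gamma(10.81, 16.40).
Mode = (α−1)/β = 0.5982.

0.5982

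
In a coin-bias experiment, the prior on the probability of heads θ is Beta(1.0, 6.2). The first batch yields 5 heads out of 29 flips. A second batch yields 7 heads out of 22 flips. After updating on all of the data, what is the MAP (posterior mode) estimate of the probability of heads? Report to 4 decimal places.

0.2135

The Beta prior is conjugate to a Binomial/Bernoulli likelihood; the update adds successes to α and failures to β.
After batch 1: Beta(1.0+5, 6.2+24) = Beta(6.0, 30.2).
After batch 2: Beta(6.0+7, 30.2+15) = Beta(13.0, 45.2).
Mode of Beta(a,b) for a,b>1 is (a−1)/(a+b−2) = 12.0/56.2 = 0.2135.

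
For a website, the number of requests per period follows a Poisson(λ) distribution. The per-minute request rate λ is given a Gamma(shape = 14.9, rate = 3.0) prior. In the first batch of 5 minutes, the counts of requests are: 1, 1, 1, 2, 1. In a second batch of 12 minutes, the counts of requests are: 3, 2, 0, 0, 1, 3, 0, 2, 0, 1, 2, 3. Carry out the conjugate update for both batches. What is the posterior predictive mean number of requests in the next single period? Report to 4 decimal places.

1.8950

With a Gamma(shape α, rate β) prior, the Poisson likelihood is conjugate: the posterior is Gamma(α + ΣXᵢ, β + n).
Batch 1: sum of counts S = 6 over n = 5 minutes.
After batch 1: Gamma(α+S, β+n) = Gamma(14.9+6, 3.0+5) = Gamma(20.9, 8.0).
Batch 2: sum of counts S = 17 over n = 12 minutes.
After batch 2: Gamma(α+S, β+n) = Gamma(20.9+17, 8.0+12) = Gamma(37.9, 20.0).
The predictive distribution for one future period is NegBinom with mean α/β = 1.8950.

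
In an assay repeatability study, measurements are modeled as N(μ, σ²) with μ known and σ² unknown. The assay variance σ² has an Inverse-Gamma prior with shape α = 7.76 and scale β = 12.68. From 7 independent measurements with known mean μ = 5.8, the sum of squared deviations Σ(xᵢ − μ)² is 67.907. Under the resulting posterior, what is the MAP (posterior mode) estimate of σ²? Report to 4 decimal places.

3.8037

With known mean μ and an Inverse-Gamma(α, β) prior on σ², the Normal likelihood is conjugate: posterior is Inv-Gamma(α + n/2, β + Σ(xᵢ−μ)²/2).
Posterior: Inv-Gamma(7.76 + 7/2, 12.68 + 67.907/2) = Inv-Gamma(11.26, 46.6335).
Mode = β/(α+1) = 46.6335/12.26 = 3.8037.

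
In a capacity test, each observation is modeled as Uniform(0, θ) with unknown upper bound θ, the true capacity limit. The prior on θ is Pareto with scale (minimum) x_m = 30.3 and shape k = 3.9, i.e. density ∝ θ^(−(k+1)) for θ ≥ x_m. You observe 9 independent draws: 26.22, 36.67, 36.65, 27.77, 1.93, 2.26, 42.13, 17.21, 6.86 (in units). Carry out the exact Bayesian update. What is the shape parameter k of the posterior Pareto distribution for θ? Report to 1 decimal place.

12.9

A Pareto(scale x_m, shape k) prior on the upper bound θ of Uniform(0, θ) is conjugate: posterior is Pareto(max(x_m, max xᵢ), k + n).
Sample maximum = 42.13; prior scale x_m = 30.3 → posterior scale = max = 42.13.
Posterior shape = 3.9 + 9 = 12.9.
Posterior shape k = 12.9.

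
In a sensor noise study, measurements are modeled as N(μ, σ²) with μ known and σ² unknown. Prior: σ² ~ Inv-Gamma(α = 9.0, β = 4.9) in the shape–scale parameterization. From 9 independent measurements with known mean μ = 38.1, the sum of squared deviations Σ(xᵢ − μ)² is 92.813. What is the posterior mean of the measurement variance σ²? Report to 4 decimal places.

With known mean μ and an Inverse-Gamma(α, β) prior on σ², the Normal likelihood is conjugate: posterior is Inv-Gamma(α + n/2, β + Σ(xᵢ−μ)²/2).
Posterior: Inv-Gamma(9.0 + 9/2, 4.9 + 92.813/2) = Inv-Gamma(13.50, 51.3065).
E[σ²|data] = β/(α−1) = 51.3065/12.50 = 4.1045.

4.1045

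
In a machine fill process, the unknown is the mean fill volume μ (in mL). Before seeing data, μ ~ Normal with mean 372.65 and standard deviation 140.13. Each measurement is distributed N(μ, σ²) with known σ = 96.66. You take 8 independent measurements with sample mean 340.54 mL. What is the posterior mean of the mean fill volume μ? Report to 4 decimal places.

For Normal data with known variance σ², a Normal(μ₀, σ₀²) prior on μ is conjugate. Posterior precision = 1/σ₀² + n/σ²; posterior mean is the precision-weighted average of μ₀ and x̄.
n·x̄ = 8·340.54 = 2724.32.
σ₀² = 140.13² = 19636.4169, σ² = 96.66² = 9343.1556; σ² + n·σ₀² = 9343.1556 + 8·19636.4169 = 166434.4908.
Posterior mean = (μ₀/σ₀² + n·x̄/σ²)/(1/σ₀² + n/σ²) = (σ²·μ₀ + σ₀²·n·x̄)/(σ² + n·σ₀²) = (9343.1556·372.65 + 19636.4169·2724.32)/166434.4908 = 56977610.223348/166434.4908 = 342.3426.

342.3426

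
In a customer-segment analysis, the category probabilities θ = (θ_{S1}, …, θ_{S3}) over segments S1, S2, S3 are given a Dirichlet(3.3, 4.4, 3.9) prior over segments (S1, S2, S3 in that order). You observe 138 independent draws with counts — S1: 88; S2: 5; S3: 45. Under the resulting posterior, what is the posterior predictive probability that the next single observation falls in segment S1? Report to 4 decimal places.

The Dirichlet prior is conjugate to the Multinomial likelihood: each posterior αⱼ = prior αⱼ + observed count nⱼ.
Posterior concentration: (91.3, 9.4, 48.9), total = 149.6.
P(next = S1 | data) = α_{S1}/Σα = 0.6103.

0.6103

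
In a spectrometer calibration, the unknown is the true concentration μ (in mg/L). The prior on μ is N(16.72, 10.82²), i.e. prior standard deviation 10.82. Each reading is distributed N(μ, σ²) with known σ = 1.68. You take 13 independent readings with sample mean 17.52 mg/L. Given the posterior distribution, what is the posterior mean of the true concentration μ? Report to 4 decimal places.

For Normal data with known variance σ², a Normal(μ₀, σ₀²) prior on μ is conjugate. Posterior precision = 1/σ₀² + n/σ²; posterior mean is the precision-weighted average of μ₀ and x̄.
n·x̄ = 13·17.52 = 227.76.
σ₀² = 10.82² = 117.0724, σ² = 1.68² = 2.8224; σ² + n·σ₀² = 2.8224 + 13·117.0724 = 1524.7636.
Posterior mean = (μ₀/σ₀² + n·x̄/σ²)/(1/σ₀² + n/σ²) = (σ²·μ₀ + σ₀²·n·x̄)/(σ² + n·σ₀²) = (2.8224·16.72 + 117.0724·227.76)/1524.7636 = 26711.600352/1524.7636 = 17.5185.

17.5185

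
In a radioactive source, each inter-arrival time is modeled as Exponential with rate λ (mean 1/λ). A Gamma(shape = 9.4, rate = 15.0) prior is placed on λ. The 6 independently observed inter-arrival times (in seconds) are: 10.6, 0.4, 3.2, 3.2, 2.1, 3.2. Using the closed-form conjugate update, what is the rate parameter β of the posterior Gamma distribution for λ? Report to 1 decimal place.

With a Gamma(shape α, rate β) prior on the exponential rate λ, the posterior after n observations with total T = Σxᵢ is Gamma(α+n, β+T).
Sum of observations T = 22.7 seconds; n = 6.
Posterior: Gamma(9.4+6, 15.0+22.7) = Gamma(15.4, 37.7).
Posterior β = 37.7.

37.7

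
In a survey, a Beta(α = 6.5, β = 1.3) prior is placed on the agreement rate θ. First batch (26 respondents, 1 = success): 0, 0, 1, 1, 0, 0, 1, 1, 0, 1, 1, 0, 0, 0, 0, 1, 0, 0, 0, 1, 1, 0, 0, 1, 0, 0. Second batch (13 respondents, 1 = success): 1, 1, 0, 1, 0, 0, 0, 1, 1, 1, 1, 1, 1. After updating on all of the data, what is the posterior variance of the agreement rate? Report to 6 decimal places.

0.005188

The Beta prior is conjugate to a Binomial/Bernoulli likelihood; the update adds successes to α and failures to β.
After batch 1: Beta(6.5+10, 1.3+16) = Beta(16.5, 17.3).
After batch 2: Beta(16.5+9, 17.3+4) = Beta(25.5, 21.3).
Var = αβ/((α+β)²(α+β+1)) = 25.5·21.3/(46.8²·47.8) = 0.005188.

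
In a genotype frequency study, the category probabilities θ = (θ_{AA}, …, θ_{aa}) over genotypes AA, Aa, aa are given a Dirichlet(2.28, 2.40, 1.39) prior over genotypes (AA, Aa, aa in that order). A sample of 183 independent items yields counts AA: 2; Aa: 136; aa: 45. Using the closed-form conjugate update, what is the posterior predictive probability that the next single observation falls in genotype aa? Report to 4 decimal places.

The Dirichlet prior is conjugate to the Multinomial likelihood: each posterior αⱼ = prior αⱼ + observed count nⱼ.
Posterior concentration: (4.28, 138.40, 46.39), total = 189.07.
P(next = aa | data) = α_{aa}/Σα = 0.2454.

0.2454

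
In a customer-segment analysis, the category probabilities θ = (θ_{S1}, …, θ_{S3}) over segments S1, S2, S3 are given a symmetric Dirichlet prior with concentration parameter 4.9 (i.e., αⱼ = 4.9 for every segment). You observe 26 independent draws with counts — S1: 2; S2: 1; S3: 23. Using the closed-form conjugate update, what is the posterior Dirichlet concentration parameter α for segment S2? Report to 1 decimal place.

5.9

The Dirichlet prior is conjugate to the Multinomial likelihood: each posterior αⱼ = prior αⱼ + observed count nⱼ.
Posterior concentration: (6.9, 5.9, 27.9), total = 40.7.
α_{S2} = 4.9 + 1 = 5.9.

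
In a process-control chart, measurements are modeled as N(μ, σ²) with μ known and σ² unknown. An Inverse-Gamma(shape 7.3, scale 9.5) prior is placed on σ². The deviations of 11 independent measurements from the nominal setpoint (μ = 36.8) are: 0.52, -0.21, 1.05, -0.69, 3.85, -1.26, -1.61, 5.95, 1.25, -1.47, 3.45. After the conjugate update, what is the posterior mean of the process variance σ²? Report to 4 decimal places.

3.8527

With known mean μ and an Inverse-Gamma(α, β) prior on σ², the Normal likelihood is conjugate: posterior is Inv-Gamma(α + n/2, β + Σ(xᵢ−μ)²/2).
Σ(xᵢ−μ)² = (0.52)² + (-0.21)² + (1.05)² + (-0.69)² + (3.85)² + (-1.26)² + (-1.61)² + (5.95)² + (1.25)² + (-1.47)² + (3.45)² = 71.9237.
Posterior: Inv-Gamma(7.3 + 11/2, 9.5 + 71.9237/2) = Inv-Gamma(12.80, 45.46185).
E[σ²|data] = β/(α−1) = 45.46185/11.80 = 3.8527.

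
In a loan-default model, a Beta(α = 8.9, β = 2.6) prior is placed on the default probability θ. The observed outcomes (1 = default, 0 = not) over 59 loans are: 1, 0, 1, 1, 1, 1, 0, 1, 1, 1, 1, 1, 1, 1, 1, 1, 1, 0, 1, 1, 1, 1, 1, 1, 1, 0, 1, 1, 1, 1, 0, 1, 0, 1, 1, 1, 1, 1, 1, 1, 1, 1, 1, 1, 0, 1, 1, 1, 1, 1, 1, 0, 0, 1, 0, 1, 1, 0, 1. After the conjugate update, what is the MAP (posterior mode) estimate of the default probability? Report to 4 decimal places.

The Beta prior is conjugate to a Binomial/Bernoulli likelihood; the update adds successes to α and failures to β.
Posterior: Beta(α+k, β+n−k) = Beta(8.9+48, 2.6+11) = Beta(56.9, 13.6).
Mode of Beta(a,b) for a,b>1 is (a−1)/(a+b−2) = 55.9/68.5 = 0.8161.

0.8161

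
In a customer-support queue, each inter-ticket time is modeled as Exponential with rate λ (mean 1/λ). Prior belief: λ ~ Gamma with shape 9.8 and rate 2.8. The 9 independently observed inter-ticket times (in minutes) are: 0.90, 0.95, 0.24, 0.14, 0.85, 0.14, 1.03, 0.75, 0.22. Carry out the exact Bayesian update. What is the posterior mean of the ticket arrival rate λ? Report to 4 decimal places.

2.3441

With a Gamma(shape α, rate β) prior on the exponential rate λ, the posterior after n observations with total T = Σxᵢ is Gamma(α+n, β+T).
Sum of observations T = 5.22 minutes; n = 9.
Posterior: Gamma(9.8+9, 2.8+5.22) = Gamma(18.8, 8.02).
Posterior mean of λ = α/β = 18.8/8.02 = 2.3441.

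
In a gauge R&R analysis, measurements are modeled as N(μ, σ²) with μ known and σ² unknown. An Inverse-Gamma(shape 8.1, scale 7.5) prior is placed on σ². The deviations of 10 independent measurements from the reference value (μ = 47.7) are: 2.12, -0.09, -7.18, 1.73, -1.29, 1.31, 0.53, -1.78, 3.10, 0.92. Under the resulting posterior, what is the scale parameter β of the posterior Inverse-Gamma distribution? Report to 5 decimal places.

45.66685

With known mean μ and an Inverse-Gamma(α, β) prior on σ², the Normal likelihood is conjugate: posterior is Inv-Gamma(α + n/2, β + Σ(xᵢ−μ)²/2).
Σ(xᵢ−μ)² = (2.12)² + (-0.09)² + (-7.18)² + (1.73)² + (-1.29)² + (1.31)² + (0.53)² + (-1.78)² + (3.10)² + (0.92)² = 76.3337.
Posterior: Inv-Gamma(8.1 + 10/2, 7.5 + 76.3337/2) = Inv-Gamma(13.10, 45.66685).
Posterior β = 45.66685.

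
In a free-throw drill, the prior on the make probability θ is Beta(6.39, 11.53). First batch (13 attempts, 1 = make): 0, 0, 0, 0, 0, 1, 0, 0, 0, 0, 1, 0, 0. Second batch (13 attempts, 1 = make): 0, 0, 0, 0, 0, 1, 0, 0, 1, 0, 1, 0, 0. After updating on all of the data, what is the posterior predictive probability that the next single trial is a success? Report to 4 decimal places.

The Beta prior is conjugate to a Binomial/Bernoulli likelihood; the update adds successes to α and failures to β.
After batch 1: Beta(6.39+2, 11.53+11) = Beta(8.39, 22.53).
After batch 2: Beta(8.39+3, 22.53+10) = Beta(11.39, 32.53).
For a single future Bernoulli trial, P(success | data) = α/(α+β) = 0.2593.

0.2593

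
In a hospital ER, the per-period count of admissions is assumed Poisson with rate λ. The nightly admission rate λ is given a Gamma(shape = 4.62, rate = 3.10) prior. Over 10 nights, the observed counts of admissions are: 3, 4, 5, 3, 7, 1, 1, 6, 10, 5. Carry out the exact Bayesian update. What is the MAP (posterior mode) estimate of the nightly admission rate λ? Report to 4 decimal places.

With a Gamma(shape α, rate β) prior, the Poisson likelihood is conjugate: the posterior is Gamma(α + ΣXᵢ, β + n).
Sum of counts S = 45 over n = 10 nights.
Posterior: Gamma(α+S, β+n) = Gamma(4.62+45, 3.10+10) = Gamma(49.62, 13.10).
Mode of Gamma(α,β) for α≥1 is (α−1)/β = 48.62/13.10 = 3.7115.

3.7115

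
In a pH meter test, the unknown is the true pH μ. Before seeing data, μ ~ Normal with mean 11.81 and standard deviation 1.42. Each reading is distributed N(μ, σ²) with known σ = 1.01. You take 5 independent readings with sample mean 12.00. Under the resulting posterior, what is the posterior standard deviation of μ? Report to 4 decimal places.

0.4304

For Normal data with known variance σ², a Normal(μ₀, σ₀²) prior on μ is conjugate. Posterior precision = 1/σ₀² + n/σ²; posterior mean is the precision-weighted average of μ₀ and x̄.
σ₀² = 1.42² = 2.0164, σ² = 1.01² = 1.0201; σ² + n·σ₀² = 1.0201 + 5·2.0164 = 11.1021.
Posterior precision = 1/σ₀² + n/σ² = 1/2.0164 + 5/1.0201 = (σ² + n·σ₀²)/(σ₀²σ²) = 11.1021/(2.0164·1.0201); posterior variance σₙ² = σ₀²σ²/(σ² + n·σ₀²) = 2.0164·1.0201/11.1021 = 0.185274.
Posterior SD = √σₙ² = √(2.0164·1.0201/11.1021) = 0.4304.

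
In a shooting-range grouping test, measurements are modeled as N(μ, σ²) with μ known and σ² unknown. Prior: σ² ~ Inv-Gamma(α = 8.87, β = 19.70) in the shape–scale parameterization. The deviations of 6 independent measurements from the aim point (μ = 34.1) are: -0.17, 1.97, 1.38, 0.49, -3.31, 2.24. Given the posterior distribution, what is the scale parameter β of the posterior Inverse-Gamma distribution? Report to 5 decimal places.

30.71400

With known mean μ and an Inverse-Gamma(α, β) prior on σ², the Normal likelihood is conjugate: posterior is Inv-Gamma(α + n/2, β + Σ(xᵢ−μ)²/2).
Σ(xᵢ−μ)² = (-0.17)² + (1.97)² + (1.38)² + (0.49)² + (-3.31)² + (2.24)² = 22.0280.
Posterior: Inv-Gamma(8.87 + 6/2, 19.70 + 22.0280/2) = Inv-Gamma(11.87, 30.71400).
Posterior β = 30.71400.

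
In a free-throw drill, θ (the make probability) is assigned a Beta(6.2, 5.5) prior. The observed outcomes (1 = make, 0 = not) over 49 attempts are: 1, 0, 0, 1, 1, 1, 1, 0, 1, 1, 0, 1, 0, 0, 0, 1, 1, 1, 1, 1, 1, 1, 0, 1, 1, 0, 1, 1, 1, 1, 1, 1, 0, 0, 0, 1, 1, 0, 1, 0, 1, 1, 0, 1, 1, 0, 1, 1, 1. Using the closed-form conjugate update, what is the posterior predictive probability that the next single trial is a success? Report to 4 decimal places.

The Beta prior is conjugate to a Binomial/Bernoulli likelihood; the update adds successes to α and failures to β.
Posterior: Beta(α+k, β+n−k) = Beta(6.2+33, 5.5+16) = Beta(39.2, 21.5).
For a single future Bernoulli trial, P(success | data) = α/(α+β) = 0.6458.

0.6458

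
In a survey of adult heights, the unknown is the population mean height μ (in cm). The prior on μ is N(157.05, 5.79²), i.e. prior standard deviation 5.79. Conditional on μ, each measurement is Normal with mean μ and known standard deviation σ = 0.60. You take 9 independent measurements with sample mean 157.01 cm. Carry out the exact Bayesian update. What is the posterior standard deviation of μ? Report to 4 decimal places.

0.1999

For Normal data with known variance σ², a Normal(μ₀, σ₀²) prior on μ is conjugate. Posterior precision = 1/σ₀² + n/σ²; posterior mean is the precision-weighted average of μ₀ and x̄.
σ₀² = 5.79² = 33.5241, σ² = 0.60² = 0.36; σ² + n·σ₀² = 0.36 + 9·33.5241 = 302.0769.
Posterior precision = 1/σ₀² + n/σ² = 1/33.5241 + 9/0.36 = (σ² + n·σ₀²)/(σ₀²σ²) = 302.0769/(33.5241·0.36); posterior variance σₙ² = σ₀²σ²/(σ² + n·σ₀²) = 33.5241·0.36/302.0769 = 0.039952.
Posterior SD = √σₙ² = √(33.5241·0.36/302.0769) = 0.1999.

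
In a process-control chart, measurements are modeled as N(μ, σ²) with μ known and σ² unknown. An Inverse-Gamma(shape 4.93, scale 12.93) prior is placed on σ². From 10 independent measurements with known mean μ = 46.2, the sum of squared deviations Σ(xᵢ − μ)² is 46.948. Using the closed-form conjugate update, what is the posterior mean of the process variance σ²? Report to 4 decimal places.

4.0766

With known mean μ and an Inverse-Gamma(α, β) prior on σ², the Normal likelihood is conjugate: posterior is Inv-Gamma(α + n/2, β + Σ(xᵢ−μ)²/2).
Posterior: Inv-Gamma(4.93 + 10/2, 12.93 + 46.948/2) = Inv-Gamma(9.93, 36.4040).
E[σ²|data] = β/(α−1) = 36.4040/8.93 = 4.0766.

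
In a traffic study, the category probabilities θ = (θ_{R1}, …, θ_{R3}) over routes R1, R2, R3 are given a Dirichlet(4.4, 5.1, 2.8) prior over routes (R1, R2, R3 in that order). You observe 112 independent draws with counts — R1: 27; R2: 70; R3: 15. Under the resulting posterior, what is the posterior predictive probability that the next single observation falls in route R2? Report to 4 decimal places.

The Dirichlet prior is conjugate to the Multinomial likelihood: each posterior αⱼ = prior αⱼ + observed count nⱼ.
Posterior concentration: (31.4, 75.1, 17.8), total = 124.3.
P(next = R2 | data) = α_{R2}/Σα = 0.6042.

0.6042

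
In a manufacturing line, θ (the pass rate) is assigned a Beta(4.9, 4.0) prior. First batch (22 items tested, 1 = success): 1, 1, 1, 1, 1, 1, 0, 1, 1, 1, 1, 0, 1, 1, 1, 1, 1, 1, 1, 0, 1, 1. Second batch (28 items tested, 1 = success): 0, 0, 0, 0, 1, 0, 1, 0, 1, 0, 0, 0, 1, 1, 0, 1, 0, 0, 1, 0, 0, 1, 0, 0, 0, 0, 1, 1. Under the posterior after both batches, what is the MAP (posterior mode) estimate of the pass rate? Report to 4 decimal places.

0.5782

The Beta prior is conjugate to a Binomial/Bernoulli likelihood; the update adds successes to α and failures to β.
After batch 1: Beta(4.9+19, 4.0+3) = Beta(23.9, 7.0).
After batch 2: Beta(23.9+10, 7.0+18) = Beta(33.9, 25.0).
Mode of Beta(a,b) for a,b>1 is (a−1)/(a+b−2) = 32.9/56.9 = 0.5782.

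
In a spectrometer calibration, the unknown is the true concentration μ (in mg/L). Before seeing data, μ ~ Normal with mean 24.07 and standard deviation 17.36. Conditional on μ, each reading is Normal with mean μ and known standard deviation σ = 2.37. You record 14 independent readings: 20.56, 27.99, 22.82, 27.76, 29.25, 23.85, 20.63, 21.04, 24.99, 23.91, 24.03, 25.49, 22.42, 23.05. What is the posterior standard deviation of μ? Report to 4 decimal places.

For Normal data with known variance σ², a Normal(μ₀, σ₀²) prior on μ is conjugate. Posterior precision = 1/σ₀² + n/σ²; posterior mean is the precision-weighted average of μ₀ and x̄.
σ₀² = 17.36² = 301.3696, σ² = 2.37² = 5.6169; σ² + n·σ₀² = 5.6169 + 14·301.3696 = 4224.7913.
Posterior precision = 1/σ₀² + n/σ² = 1/301.3696 + 14/5.6169 = (σ² + n·σ₀²)/(σ₀²σ²) = 4224.7913/(301.3696·5.6169); posterior variance σₙ² = σ₀²σ²/(σ² + n·σ₀²) = 301.3696·5.6169/4224.7913 = 0.400674.
Posterior SD = √σₙ² = √(301.3696·5.6169/4224.7913) = 0.6330.

0.6330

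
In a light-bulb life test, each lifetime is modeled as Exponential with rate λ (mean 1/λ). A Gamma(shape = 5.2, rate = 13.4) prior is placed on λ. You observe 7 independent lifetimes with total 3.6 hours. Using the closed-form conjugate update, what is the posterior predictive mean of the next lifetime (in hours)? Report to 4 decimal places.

With a Gamma(shape α, rate β) prior on the exponential rate λ, the posterior after n observations with total T = Σxᵢ is Gamma(α+n, β+T).
Posterior: Gamma(5.2+7, 13.4+3.6) = Gamma(12.2, 17.0).
The predictive distribution for the next observation is Lomax; its mean is β/(α−1) = 17.0/11.2 = 1.5179.

1.5179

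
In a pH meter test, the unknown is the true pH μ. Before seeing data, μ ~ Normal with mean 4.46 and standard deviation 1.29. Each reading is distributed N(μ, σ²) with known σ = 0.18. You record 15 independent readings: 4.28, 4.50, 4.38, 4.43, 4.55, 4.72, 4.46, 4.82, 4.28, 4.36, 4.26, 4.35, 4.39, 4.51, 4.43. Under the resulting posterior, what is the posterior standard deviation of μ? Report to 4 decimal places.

0.0464

For Normal data with known variance σ², a Normal(μ₀, σ₀²) prior on μ is conjugate. Posterior precision = 1/σ₀² + n/σ²; posterior mean is the precision-weighted average of μ₀ and x̄.
σ₀² = 1.29² = 1.6641, σ² = 0.18² = 0.0324; σ² + n·σ₀² = 0.0324 + 15·1.6641 = 24.9939.
Posterior precision = 1/σ₀² + n/σ² = 1/1.6641 + 15/0.0324 = (σ² + n·σ₀²)/(σ₀²σ²) = 24.9939/(1.6641·0.0324); posterior variance σₙ² = σ₀²σ²/(σ² + n·σ₀²) = 1.6641·0.0324/24.9939 = 0.002157.
Posterior SD = √σₙ² = √(1.6641·0.0324/24.9939) = 0.0464.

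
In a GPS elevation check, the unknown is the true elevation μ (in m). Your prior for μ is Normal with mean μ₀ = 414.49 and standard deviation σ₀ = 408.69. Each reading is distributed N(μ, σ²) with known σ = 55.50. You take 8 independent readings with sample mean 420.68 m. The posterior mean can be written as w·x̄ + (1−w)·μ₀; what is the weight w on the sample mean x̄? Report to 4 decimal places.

0.9977

For Normal data with known variance σ², a Normal(μ₀, σ₀²) prior on μ is conjugate. Posterior precision = 1/σ₀² + n/σ²; posterior mean is the precision-weighted average of μ₀ and x̄.
σ₀² = 408.69² = 167027.5161, σ² = 55.50² = 3080.25. Prior precision 1/σ₀² = 1/167027.5161; data precision n/σ² = 8/3080.25.
w = (n/σ²)/(1/σ₀² + n/σ²) = n·σ₀²/(σ² + n·σ₀²) = 8·167027.5161/(3080.25 + 8·167027.5161) = 1336220.1288/1339300.3788 = 0.9977.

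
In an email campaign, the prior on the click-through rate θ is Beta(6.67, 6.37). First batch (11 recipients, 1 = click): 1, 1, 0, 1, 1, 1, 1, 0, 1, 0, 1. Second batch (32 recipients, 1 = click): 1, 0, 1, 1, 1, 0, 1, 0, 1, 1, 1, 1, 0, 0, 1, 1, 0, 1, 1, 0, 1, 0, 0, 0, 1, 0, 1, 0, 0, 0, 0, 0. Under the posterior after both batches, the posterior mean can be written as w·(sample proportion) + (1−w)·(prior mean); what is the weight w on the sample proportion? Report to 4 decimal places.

0.7673

The Beta prior is conjugate to a Binomial/Bernoulli likelihood; the update adds successes to α and failures to β.
Total number of recipients: n = 11 + 32 = 43.
Posterior mean = (α₀+k)/(α₀+β₀+n) = [n/(α₀+β₀+n)]·(k/n) + [(α₀+β₀)/(α₀+β₀+n)]·α₀/(α₀+β₀), so only n and the prior enter the weight.
The weight on the data is w = n/(α₀+β₀+n) = 43/(6.67+6.37+43) = 43/56.04 = 0.7673.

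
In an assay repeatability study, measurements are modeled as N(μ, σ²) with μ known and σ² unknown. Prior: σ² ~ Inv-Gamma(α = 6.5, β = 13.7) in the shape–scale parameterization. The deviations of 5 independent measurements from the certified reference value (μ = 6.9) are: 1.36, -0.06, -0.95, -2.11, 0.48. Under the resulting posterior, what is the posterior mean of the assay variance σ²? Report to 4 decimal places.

With known mean μ and an Inverse-Gamma(α, β) prior on σ², the Normal likelihood is conjugate: posterior is Inv-Gamma(α + n/2, β + Σ(xᵢ−μ)²/2).
Σ(xᵢ−μ)² = (1.36)² + (-0.06)² + (-0.95)² + (-2.11)² + (0.48)² = 7.4382.
Posterior: Inv-Gamma(6.5 + 5/2, 13.7 + 7.4382/2) = Inv-Gamma(9.00, 17.41910).
E[σ²|data] = β/(α−1) = 17.41910/8.00 = 2.1774.

2.1774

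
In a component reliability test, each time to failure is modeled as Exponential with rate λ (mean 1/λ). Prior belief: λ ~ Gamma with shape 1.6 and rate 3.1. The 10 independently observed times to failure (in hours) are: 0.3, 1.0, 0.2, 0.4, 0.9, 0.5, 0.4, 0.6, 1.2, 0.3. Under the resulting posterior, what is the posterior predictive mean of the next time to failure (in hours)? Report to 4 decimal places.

0.8396

With a Gamma(shape α, rate β) prior on the exponential rate λ, the posterior after n observations with total T = Σxᵢ is Gamma(α+n, β+T).
Sum of observations T = 5.8 hours; n = 10.
Posterior: Gamma(1.6+10, 3.1+5.8) = Gamma(11.6, 8.9).
The predictive distribution for the next observation is Lomax; its mean is β/(α−1) = 8.9/10.6 = 0.8396.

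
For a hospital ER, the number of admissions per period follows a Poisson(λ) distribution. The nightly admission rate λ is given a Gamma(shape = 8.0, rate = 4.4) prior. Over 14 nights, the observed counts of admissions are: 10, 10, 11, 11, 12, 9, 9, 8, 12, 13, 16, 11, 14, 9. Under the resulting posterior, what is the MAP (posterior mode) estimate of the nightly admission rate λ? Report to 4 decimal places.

8.8043

With a Gamma(shape α, rate β) prior, the Poisson likelihood is conjugate: the posterior is Gamma(α + ΣXᵢ, β + n).
Sum of counts S = 155 over n = 14 nights.
Posterior: Gamma(α+S, β+n) = Gamma(8.0+155, 4.4+14) = Gamma(163.0, 18.4).
Mode of Gamma(α,β) for α≥1 is (α−1)/β = 162.0/18.4 = 8.8043.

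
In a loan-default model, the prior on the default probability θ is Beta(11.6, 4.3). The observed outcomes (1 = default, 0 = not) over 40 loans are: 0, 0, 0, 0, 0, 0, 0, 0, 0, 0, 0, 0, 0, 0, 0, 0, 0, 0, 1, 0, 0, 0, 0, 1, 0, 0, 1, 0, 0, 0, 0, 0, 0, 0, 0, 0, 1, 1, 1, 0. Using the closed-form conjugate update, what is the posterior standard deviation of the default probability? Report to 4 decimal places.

The Beta prior is conjugate to a Binomial/Bernoulli likelihood; the update adds successes to α and failures to β.
Posterior: Beta(α+k, β+n−k) = Beta(11.6+6, 4.3+34) = Beta(17.6, 38.3).
Var = αβ/((α+β)²(α+β+1)) = 17.6·38.3/(55.9²·56.9) = 0.00379119; SD = √0.00379119 = 0.0616.

0.0616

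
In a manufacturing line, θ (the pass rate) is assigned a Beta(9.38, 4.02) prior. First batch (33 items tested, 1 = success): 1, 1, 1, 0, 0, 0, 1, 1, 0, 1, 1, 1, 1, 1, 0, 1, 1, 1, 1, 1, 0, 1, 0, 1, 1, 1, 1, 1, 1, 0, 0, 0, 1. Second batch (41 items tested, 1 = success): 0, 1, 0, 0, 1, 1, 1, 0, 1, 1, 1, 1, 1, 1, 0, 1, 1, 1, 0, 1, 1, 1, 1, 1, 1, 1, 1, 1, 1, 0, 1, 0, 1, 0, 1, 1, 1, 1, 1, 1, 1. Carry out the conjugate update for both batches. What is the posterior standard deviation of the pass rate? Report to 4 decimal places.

The Beta prior is conjugate to a Binomial/Bernoulli likelihood; the update adds successes to α and failures to β.
After batch 1: Beta(9.38+23, 4.02+10) = Beta(32.38, 14.02).
After batch 2: Beta(32.38+32, 14.02+9) = Beta(64.38, 23.02).
Var = αβ/((α+β)²(α+β+1)) = 64.38·23.02/(87.40²·88.40) = 0.00219473; SD = √0.00219473 = 0.0468.

0.0468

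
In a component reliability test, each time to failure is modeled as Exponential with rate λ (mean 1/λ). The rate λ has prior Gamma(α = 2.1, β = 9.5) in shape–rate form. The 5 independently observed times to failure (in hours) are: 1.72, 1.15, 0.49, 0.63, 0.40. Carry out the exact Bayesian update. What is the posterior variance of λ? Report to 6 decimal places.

0.036801

With a Gamma(shape α, rate β) prior on the exponential rate λ, the posterior after n observations with total T = Σxᵢ is Gamma(α+n, β+T).
Sum of observations T = 4.39 hours; n = 5.
Posterior: Gamma(2.1+5, 9.5+4.39) = Gamma(7.1, 13.89).
Var = α/β² = 0.036801.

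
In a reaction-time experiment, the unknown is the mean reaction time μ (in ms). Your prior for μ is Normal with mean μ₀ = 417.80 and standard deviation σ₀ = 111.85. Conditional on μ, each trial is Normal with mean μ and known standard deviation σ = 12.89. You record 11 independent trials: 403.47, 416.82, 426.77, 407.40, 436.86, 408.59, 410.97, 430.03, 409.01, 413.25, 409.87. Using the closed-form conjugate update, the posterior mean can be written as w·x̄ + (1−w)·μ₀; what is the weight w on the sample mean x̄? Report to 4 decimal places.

For Normal data with known variance σ², a Normal(μ₀, σ₀²) prior on μ is conjugate. Posterior precision = 1/σ₀² + n/σ²; posterior mean is the precision-weighted average of μ₀ and x̄.
σ₀² = 111.85² = 12510.4225, σ² = 12.89² = 166.1521. Prior precision 1/σ₀² = 1/12510.4225; data precision n/σ² = 11/166.1521.
w = (n/σ²)/(1/σ₀² + n/σ²) = n·σ₀²/(σ² + n·σ₀²) = 11·12510.4225/(166.1521 + 11·12510.4225) = 137614.6475/137780.7996 = 0.9988.

0.9988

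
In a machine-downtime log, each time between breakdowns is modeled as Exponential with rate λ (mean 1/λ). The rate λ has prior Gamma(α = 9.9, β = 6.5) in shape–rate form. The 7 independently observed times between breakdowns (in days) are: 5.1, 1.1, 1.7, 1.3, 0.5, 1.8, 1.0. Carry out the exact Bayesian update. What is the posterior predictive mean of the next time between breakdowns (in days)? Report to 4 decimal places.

1.1950

With a Gamma(shape α, rate β) prior on the exponential rate λ, the posterior after n observations with total T = Σxᵢ is Gamma(α+n, β+T).
Sum of observations T = 12.5 days; n = 7.
Posterior: Gamma(9.9+7, 6.5+12.5) = Gamma(16.9, 19.0).
The predictive distribution for the next observation is Lomax; its mean is β/(α−1) = 19.0/15.9 = 1.1950.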